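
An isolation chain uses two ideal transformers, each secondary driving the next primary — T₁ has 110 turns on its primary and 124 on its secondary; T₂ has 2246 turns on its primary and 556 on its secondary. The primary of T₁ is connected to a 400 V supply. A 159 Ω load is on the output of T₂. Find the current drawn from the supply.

Secondary of T₁: V = 400.00 × 124/110 = 450.91 V.
Secondary of T₂: V = 450.91 × 556/2246 = 111.62 V.
I_load = 111.62/159 = 0.70203 A, so P_out = 111.62 × 0.70203 = 78.363 W.
All ideal ⇒ P_in = P_out, so I_supply = 78.363/400 = 0.196 A.

I_supply ≈ 0.196 A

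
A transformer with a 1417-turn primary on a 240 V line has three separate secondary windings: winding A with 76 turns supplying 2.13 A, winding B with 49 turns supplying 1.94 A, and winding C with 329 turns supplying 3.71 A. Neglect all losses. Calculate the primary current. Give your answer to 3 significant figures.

I_p ≈ 1.04 A

V_A = 240 × 76/1417 = 12.872 V; V_B = 240 × 49/1417 = 8.2992 V; V_C = 240 × 329/1417 = 55.723 V.
P_out = V_A I_A + V_B I_B + V_C I_C = 12.872×2.13 + 8.2992×1.94 + 55.723×3.71 = 27.418 + 16.100 + 206.73 = 250.25 W.
Ideal ⇒ P_in = P_out, so I_p = P_out/V_p = 250.25/240 = 1.04 A.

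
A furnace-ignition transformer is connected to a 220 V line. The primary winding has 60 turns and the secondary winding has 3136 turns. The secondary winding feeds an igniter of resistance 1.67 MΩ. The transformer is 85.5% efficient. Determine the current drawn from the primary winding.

V_s = 220 × 3136/60 = 11499 V.
I_s = V_s/R = 11499/(1.67×10^6) = 0.0068854 A.
P_out = V_s I_s = 11499 × 0.0068854 = 79.173 W.
P_in = P_out/η = 79.173/0.855 = 92.600 W.
I_p = P_in/V_p = 92.600/220 = 0.421 A.

I_p ≈ 0.421 A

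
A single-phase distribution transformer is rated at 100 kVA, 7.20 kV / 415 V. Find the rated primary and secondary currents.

I_p = S/V_p = 100000/7200 = 13.9 A.
I_s = S/V_s = 100000/415 = 241 A.

I_p ≈ 13.9 A, I_s ≈ 241 A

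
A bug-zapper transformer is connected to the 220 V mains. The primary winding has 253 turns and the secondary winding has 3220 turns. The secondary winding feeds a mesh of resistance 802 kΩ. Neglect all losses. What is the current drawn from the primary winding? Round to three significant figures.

I_p ≈ 0.0444 A

V_s = V_p × N_s/N_p = 220 × 3220/253 = 2800.0 V.
I_s = V_s/R = 2800.0/802000 = 0.0034913 A.
For an ideal transformer I_p N_p = I_s N_s, so I_p = 0.0034913 × 3220/253 = 0.0444 A.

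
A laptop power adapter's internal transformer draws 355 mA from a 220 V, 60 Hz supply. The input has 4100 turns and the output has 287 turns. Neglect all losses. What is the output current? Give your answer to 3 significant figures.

I_out/I_in = N_in/N_out, so I_out = 0.355 × 4100/287 = 5.07 A.

I_out ≈ 5.07 A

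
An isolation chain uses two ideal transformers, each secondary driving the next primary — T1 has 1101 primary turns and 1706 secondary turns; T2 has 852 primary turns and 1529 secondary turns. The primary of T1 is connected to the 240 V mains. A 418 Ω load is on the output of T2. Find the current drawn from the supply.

Secondary of T1: V = 240.00 × 1706/1101 = 371.88 V.
Secondary of T2: V = 371.88 × 1529/852 = 667.38 V.
I_load = 667.38/418 = 1.5966 A, so P_out = 667.38 × 1.5966 = 1065.5 W.
All ideal ⇒ P_in = P_out, so I_supply = 1065.5/240 = 4.44 A.

I_supply ≈ 4.44 A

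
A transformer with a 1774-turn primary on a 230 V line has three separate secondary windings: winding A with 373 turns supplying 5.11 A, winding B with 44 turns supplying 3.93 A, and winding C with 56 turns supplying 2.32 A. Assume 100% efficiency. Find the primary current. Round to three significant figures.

I_p ≈ 1.25 A

V_A = 230 × 373/1774 = 48.360 V; V_B = 230 × 44/1774 = 5.7046 V; V_C = 230 × 56/1774 = 7.2604 V.
P_out = V_A I_A + V_B I_B + V_C I_C = 48.360×5.11 + 5.7046×3.93 + 7.2604×2.32 = 247.12 + 22.419 + 16.844 = 286.38 W.
Ideal ⇒ P_in = P_out, so I_p = P_out/V_p = 286.38/230 = 1.25 A.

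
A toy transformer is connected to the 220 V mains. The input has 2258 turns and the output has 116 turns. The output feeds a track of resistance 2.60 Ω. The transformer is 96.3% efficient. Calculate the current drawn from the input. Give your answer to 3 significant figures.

I_in ≈ 0.232 A

V_out = 220 × 116/2258 = 11.302 V.
I_out = V_out/R = 11.302/2.60 = 4.3469 A.
P_out = V_out I_out = 11.302 × 4.3469 = 49.129 W.
P_in = P_out/η = 49.129/0.963 = 51.017 W.
I_in = P_in/V_in = 51.017/220 = 0.232 A.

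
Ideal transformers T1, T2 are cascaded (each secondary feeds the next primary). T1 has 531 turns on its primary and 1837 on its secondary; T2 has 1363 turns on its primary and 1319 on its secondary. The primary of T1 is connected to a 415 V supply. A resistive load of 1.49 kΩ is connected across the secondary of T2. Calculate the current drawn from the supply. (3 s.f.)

Secondary of T1: V = 415.00 × 1837/531 = 1435.7 V.
Secondary of T2: V = 1435.7 × 1319/1363 = 1389.4 V.
I_load = 1389.4/1490 = 0.93245 A, so P_out = 1389.4 × 0.93245 = 1295.5 W.
All ideal ⇒ P_in = P_out, so I_supply = 1295.5/415 = 3.12 A.

I_supply ≈ 3.12 A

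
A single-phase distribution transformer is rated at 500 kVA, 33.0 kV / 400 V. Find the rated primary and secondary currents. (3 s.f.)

I_p ≈ 15.2 A, I_s ≈ 1250 A

I_p = S/V_p = 500000/33000 = 15.2 A.
I_s = S/V_s = 500000/400 = 1250 A.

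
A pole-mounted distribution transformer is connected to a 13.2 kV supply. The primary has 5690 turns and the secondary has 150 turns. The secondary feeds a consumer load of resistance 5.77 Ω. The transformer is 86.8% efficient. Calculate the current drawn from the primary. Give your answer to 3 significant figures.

V_s = 13200 × 150/5690 = 347.98 V.
I_s = V_s/R = 347.98/5.77 = 60.308 A.
P_out = V_s I_s = 347.98 × 60.308 = 20986 W.
P_in = P_out/η = 20986/0.868 = 24177 W.
I_p = P_in/V_p = 24177/13200 = 1.83 A.

I_p ≈ 1.83 A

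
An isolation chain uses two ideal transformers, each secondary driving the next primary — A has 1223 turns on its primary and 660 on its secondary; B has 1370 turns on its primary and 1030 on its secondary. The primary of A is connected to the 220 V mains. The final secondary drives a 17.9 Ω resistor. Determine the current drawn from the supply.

After A: V = 220.00 × 660/1223 = 118.72 V.
After B: V = 118.72 × 1030/1370 = 89.260 V.
I_load = 89.260/17.9 = 4.9866 A, so P_out = 89.260 × 4.9866 = 445.10 W.
All ideal ⇒ P_in = P_out, so I_supply = 445.10/220 = 2.02 A.

I_supply ≈ 2.02 A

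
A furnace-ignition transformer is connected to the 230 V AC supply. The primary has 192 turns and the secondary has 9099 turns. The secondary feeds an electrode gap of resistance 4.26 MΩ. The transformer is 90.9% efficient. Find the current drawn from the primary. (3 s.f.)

I_p ≈ 0.133 A

V_s = 230 × 9099/192 = 10900 V.
I_s = V_s/R = 10900/(4.26×10^6) = 0.0025586 A.
P_out = V_s I_s = 10900 × 0.0025586 = 27.889 W.
P_in = P_out/η = 27.889/0.909 = 30.681 W.
I_p = P_in/V_p = 30.681/230 = 0.133 A.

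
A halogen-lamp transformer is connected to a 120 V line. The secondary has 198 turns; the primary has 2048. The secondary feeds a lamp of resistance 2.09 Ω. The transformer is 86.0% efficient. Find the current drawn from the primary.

V_s = 120 × 198/2048 = 11.602 V.
I_s = V_s/R = 11.602/2.09 = 5.5510 A.
P_out = V_s I_s = 11.602 × 5.5510 = 64.400 W.
P_in = P_out/η = 64.400/0.860 = 74.884 W.
I_p = P_in/V_p = 74.884/120 = 0.624 A.

I_p ≈ 0.624 A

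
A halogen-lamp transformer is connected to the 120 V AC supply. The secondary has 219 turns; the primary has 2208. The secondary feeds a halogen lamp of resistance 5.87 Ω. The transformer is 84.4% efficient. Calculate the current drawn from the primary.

I_p ≈ 0.238 A

V_s = 120 × 219/2208 = 11.902 V.
I_s = V_s/R = 11.902/5.87 = 2.0276 A.
P_out = V_s I_s = 11.902 × 2.0276 = 24.133 W.
P_in = P_out/η = 24.133/0.844 = 28.594 W.
I_p = P_in/V_p = 28.594/120 = 0.238 A.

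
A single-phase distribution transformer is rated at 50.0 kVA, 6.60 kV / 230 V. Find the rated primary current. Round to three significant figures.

I_p ≈ 7.58 A

I_p = S/V_p = 50000/6600 = 7.58 A.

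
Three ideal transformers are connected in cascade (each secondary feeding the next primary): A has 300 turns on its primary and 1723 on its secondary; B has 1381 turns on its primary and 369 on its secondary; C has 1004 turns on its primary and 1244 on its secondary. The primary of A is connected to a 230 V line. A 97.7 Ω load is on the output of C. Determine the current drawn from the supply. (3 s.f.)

Secondary of A: V = 230.00 × 1723/300 = 1321.0 V.
Secondary of B: V = 1321.0 × 369/1381 = 352.96 V.
Secondary of C: V = 352.96 × 1244/1004 = 437.33 V.
I_load = 437.33/97.7 = 4.4763 A, so P_out = 437.33 × 4.4763 = 1957.6 W.
All ideal ⇒ P_in = P_out, so I_supply = 1957.6/230 = 8.51 A.

I_supply ≈ 8.51 A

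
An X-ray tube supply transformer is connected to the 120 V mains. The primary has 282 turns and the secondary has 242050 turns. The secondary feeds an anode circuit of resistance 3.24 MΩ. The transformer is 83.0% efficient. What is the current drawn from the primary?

V_s = 120 × 242050/282 = 103000 V.
I_s = V_s/R = 103000/(3.24×10^6) = 0.031790 A.
P_out = V_s I_s = 103000 × 0.031790 = 3274.4 W.
P_in = P_out/η = 3274.4/0.830 = 3945.0 W.
I_p = P_in/V_p = 3945.0/120 = 32.9 A.

I_p ≈ 32.9 A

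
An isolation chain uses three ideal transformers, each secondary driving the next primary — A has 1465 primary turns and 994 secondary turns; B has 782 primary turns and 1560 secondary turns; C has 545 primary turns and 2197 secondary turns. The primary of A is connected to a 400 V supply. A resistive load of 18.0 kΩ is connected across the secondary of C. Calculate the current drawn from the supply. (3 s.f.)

Secondary of A: V = 400.00 × 994/1465 = 271.40 V.
Secondary of B: V = 271.40 × 1560/782 = 541.41 V.
Secondary of C: V = 541.41 × 2197/545 = 2182.5 V.
I_load = 2182.5/18000 = 0.12125 A, so P_out = 2182.5 × 0.12125 = 264.64 W.
All ideal ⇒ P_in = P_out, so I_supply = 264.64/400 = 0.662 A.

I_supply ≈ 0.662 A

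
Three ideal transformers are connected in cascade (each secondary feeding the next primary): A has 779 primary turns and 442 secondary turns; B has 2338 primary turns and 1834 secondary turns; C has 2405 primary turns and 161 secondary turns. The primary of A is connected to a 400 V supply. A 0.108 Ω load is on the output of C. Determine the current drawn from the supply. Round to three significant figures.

Secondary of A: V = 400.00 × 442/779 = 226.96 V.
Secondary of B: V = 226.96 × 1834/2338 = 178.03 V.
Secondary of C: V = 178.03 × 161/2405 = 11.918 V.
I_load = 11.918/0.108 = 110.35 A, so P_out = 11.918 × 110.35 = 1315.2 W.
All ideal ⇒ P_in = P_out, so I_supply = 1315.2/400 = 3.29 A.

I_supply ≈ 3.29 A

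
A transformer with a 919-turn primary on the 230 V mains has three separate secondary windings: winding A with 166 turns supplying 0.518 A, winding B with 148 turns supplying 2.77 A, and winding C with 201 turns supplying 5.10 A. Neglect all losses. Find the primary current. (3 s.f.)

I_p ≈ 1.66 A

V_A = 230 × 166/919 = 41.545 V; V_B = 230 × 148/919 = 37.040 V; V_C = 230 × 201/919 = 50.305 V.
P_out = V_A I_A + V_B I_B + V_C I_C = 41.545×0.518 + 37.040×2.77 + 50.305×5.10 = 21.520 + 102.60 + 256.55 = 380.68 W.
Ideal ⇒ P_in = P_out, so I_p = P_out/V_p = 380.68/230 = 1.66 A.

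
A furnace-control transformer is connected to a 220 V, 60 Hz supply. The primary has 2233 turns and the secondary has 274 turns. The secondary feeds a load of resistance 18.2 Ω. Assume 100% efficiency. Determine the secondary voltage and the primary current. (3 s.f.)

V_s = V_p × N_s/N_p = 220 × 274/2233 = 26.995 V.
I_s = V_s/R = 26.995/18.2 = 1.4832 A.
I_p = I_s × N_s/N_p = 1.4832 × 274/2233 = 0.182 A.

V_s ≈ 27.0 V, I_p ≈ 0.182 A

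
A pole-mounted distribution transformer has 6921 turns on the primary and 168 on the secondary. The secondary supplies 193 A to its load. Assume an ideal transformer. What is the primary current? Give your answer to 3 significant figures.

I_p ≈ 4.68 A

For an ideal transformer I_p/I_s = N_s/N_p, so I_p = 193 × 168/6921 = 4.68 A.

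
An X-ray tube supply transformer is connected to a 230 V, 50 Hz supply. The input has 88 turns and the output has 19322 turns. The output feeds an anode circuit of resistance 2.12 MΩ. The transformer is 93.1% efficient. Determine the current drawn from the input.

V_out = 230 × 19322/88 = 50501 V.
I_out = V_out/R = 50501/(2.12×10^6) = 0.023821 A.
P_out = V_out I_out = 50501 × 0.023821 = 1203.0 W.
P_in = P_out/η = 1203.0/0.931 = 1292.1 W.
I_in = P_in/V_in = 1292.1/230 = 5.62 A.

I_in ≈ 5.62 A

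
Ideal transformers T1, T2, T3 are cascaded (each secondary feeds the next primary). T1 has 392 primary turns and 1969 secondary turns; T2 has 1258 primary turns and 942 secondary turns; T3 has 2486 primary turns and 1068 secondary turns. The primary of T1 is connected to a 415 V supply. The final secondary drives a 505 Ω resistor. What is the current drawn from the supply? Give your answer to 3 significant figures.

Secondary of T1: V = 415.00 × 1969/392 = 2084.5 V.
Secondary of T2: V = 2084.5 × 942/1258 = 1560.9 V.
Secondary of T3: V = 1560.9 × 1068/2486 = 670.58 V.
I_load = 670.58/505 = 1.3279 A, so P_out = 670.58 × 1.3279 = 890.44 W.
All ideal ⇒ P_in = P_out, so I_supply = 890.44/415 = 2.15 A.

I_supply ≈ 2.15 A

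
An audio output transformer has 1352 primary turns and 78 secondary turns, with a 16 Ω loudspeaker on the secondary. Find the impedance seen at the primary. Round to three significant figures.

Z_p = (N_p/N_s)² × Z_s = (1352/78)² × 16 = 4810 Ω.

Z_p ≈ 4810 Ω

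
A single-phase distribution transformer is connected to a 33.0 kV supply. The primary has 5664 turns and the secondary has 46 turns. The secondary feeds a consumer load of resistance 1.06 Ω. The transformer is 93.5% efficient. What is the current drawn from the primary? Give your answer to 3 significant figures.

I_p ≈ 2.20 A

V_s = 33000 × 46/5664 = 268.01 V.
I_s = V_s/R = 268.01/1.06 = 252.84 A.
P_out = V_s I_s = 268.01 × 252.84 = 67763 W.
P_in = P_out/η = 67763/0.935 = 72474 W.
I_p = P_in/V_p = 72474/33000 = 2.20 A.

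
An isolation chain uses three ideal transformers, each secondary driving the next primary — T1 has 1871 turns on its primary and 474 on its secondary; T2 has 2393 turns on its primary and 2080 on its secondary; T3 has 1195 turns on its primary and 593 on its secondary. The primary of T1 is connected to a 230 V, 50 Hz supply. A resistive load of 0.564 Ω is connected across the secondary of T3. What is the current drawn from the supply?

I_supply ≈ 4.87 A

After T1: V = 230.00 × 474/1871 = 58.268 V.
After T2: V = 58.268 × 2080/2393 = 50.647 V.
After T3: V = 50.647 × 593/1195 = 25.133 V.
I_load = 25.133/0.564 = 44.562 A, so P_out = 25.133 × 44.562 = 1120.0 W.
All ideal ⇒ P_in = P_out, so I_supply = 1120.0/230 = 4.87 A.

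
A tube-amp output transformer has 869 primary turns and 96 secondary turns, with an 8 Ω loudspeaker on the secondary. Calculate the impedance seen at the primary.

Z_p = (N_p/N_s)² × Z_s = (869/96)² × 8 = 656 Ω.

Z_p ≈ 656 Ω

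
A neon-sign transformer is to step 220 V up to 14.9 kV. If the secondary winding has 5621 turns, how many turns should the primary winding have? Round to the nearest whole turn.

N_p = 83 turns

N_p/N_s = V_p/V_s, so N_p = 5621 × 220/14900 = 83.0 ≈ 83 turns.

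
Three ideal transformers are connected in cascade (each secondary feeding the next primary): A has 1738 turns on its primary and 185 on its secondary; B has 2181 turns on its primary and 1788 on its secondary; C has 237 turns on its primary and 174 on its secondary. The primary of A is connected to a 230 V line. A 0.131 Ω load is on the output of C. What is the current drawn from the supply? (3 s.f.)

After A: V = 230.00 × 185/1738 = 24.482 V.
After B: V = 24.482 × 1788/2181 = 20.071 V.
After C: V = 20.071 × 174/237 = 14.735 V.
I_load = 14.735/0.131 = 112.48 A, so P_out = 14.735 × 112.48 = 1657.5 W.
All ideal ⇒ P_in = P_out, so I_supply = 1657.5/230 = 7.21 A.

I_supply ≈ 7.21 A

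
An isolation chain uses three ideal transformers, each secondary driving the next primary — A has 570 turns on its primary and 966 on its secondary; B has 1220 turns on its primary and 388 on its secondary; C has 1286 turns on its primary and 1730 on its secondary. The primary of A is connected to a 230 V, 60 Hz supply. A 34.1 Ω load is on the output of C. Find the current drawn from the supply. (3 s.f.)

After A: V = 230.00 × 966/570 = 389.79 V.
After B: V = 389.79 × 388/1220 = 123.97 V.
After C: V = 123.97 × 1730/1286 = 166.77 V.
I_load = 166.77/34.1 = 4.8905 A, so P_out = 166.77 × 4.8905 = 815.57 W.
All ideal ⇒ P_in = P_out, so I_supply = 815.57/230 = 3.55 A.

I_supply ≈ 3.55 A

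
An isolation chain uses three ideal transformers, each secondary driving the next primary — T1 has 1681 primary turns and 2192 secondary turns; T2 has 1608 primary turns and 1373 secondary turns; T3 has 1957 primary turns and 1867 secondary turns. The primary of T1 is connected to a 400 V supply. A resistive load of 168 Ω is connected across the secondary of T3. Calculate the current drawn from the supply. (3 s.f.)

After T1: V = 400.00 × 2192/1681 = 521.59 V.
After T2: V = 521.59 × 1373/1608 = 445.37 V.
After T3: V = 445.37 × 1867/1957 = 424.88 V.
I_load = 424.88/168 = 2.5291 A, so P_out = 424.88 × 2.5291 = 1074.6 W.
All ideal ⇒ P_in = P_out, so I_supply = 1074.6/400 = 2.69 A.

I_supply ≈ 2.69 A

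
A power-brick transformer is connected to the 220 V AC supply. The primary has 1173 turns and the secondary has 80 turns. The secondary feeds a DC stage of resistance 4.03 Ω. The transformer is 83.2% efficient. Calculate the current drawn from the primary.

I_p ≈ 0.305 A

V_s = 220 × 80/1173 = 15.004 V.
I_s = V_s/R = 15.004/4.03 = 3.7231 A.
P_out = V_s I_s = 15.004 × 3.7231 = 55.863 W.
P_in = P_out/η = 55.863/0.832 = 67.143 W.
I_p = P_in/V_p = 67.143/220 = 0.305 A.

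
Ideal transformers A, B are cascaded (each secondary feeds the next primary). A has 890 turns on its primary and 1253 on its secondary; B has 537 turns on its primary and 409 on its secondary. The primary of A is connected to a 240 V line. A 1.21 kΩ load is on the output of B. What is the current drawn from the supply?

I_supply ≈ 0.228 A

Secondary of A: V = 240.00 × 1253/890 = 337.89 V.
Secondary of B: V = 337.89 × 409/537 = 257.35 V.
I_load = 257.35/1210 = 0.21268 A, so P_out = 257.35 × 0.21268 = 54.734 W.
All ideal ⇒ P_in = P_out, so I_supply = 54.734/240 = 0.228 A.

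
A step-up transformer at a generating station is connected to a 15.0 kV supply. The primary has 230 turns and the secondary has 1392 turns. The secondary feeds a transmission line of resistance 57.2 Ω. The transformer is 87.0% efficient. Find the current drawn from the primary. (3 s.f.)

V_s = 15000 × 1392/230 = 90783 V.
I_s = V_s/R = 90783/57.2 = 1587.1 A.
P_out = V_s I_s = 90783 × 1587.1 = 1.4408×10^8 W.
P_in = P_out/η = 1.4408×10^8/0.870 = 1.6561×10^8 W.
I_p = P_in/V_p = 1.6561×10^8/15000 = 11000 A.

I_p ≈ 11000 A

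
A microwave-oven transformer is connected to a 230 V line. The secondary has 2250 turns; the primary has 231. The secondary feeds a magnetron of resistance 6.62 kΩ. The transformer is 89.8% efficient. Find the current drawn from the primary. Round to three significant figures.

I_p ≈ 3.67 A

V_s = 230 × 2250/231 = 2240.3 V.
I_s = V_s/R = 2240.3/6620 = 0.33841 A.
P_out = V_s I_s = 2240.3 × 0.33841 = 758.12 W.
P_in = P_out/η = 758.12/0.898 = 844.23 W.
I_p = P_in/V_p = 844.23/230 = 3.67 A.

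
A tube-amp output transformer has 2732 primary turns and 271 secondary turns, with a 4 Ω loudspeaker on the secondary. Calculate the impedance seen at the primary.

Z_p = (N_p/N_s)² × Z_s = (2732/271)² × 4 = 407 Ω.

Z_p ≈ 407 Ω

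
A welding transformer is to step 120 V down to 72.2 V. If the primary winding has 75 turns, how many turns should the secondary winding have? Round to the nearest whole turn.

N_s = 45 turns

N_s/N_p = V_s/V_p, so N_s = 75 × 72.2/120 = 45.1 ≈ 45 turns.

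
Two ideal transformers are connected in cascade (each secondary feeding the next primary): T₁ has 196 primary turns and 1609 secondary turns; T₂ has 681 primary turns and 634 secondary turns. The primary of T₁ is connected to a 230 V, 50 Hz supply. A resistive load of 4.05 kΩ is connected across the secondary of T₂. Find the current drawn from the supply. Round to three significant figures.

I_supply ≈ 3.32 A

After T₁: V = 230.00 × 1609/196 = 1888.1 V.
After T₂: V = 1888.1 × 634/681 = 1757.8 V.
I_load = 1757.8/4050 = 0.43403 A, so P_out = 1757.8 × 0.43403 = 762.93 W.
All ideal ⇒ P_in = P_out, so I_supply = 762.93/230 = 3.32 A.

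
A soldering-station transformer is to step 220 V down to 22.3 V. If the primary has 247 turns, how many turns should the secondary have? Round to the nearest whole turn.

N_s = 25 turns

N_s/N_p = V_s/V_p, so N_s = 247 × 22.3/220 = 25.0 ≈ 25 turns.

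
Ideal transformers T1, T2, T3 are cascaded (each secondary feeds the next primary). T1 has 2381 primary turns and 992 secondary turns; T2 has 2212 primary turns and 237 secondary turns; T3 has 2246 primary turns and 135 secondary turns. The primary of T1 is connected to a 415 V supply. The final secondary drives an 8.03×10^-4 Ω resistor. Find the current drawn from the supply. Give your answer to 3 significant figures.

I_supply ≈ 3.72 A

Secondary of T1: V = 415.00 × 992/2381 = 172.90 V.
Secondary of T2: V = 172.90 × 237/2212 = 18.525 V.
Secondary of T3: V = 18.525 × 135/2246 = 1.1135 V.
I_load = 1.1135/(8.03×10^-4) = 1386.7 A, so P_out = 1.1135 × 1386.7 = 1544.0 W.
All ideal ⇒ P_in = P_out, so I_supply = 1544.0/415 = 3.72 A.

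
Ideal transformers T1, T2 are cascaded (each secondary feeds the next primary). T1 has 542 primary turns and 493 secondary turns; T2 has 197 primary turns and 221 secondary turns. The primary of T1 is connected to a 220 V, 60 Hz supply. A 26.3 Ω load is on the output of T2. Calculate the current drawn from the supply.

I_supply ≈ 8.71 A

Secondary of T1: V = 220.00 × 493/542 = 200.11 V.
Secondary of T2: V = 200.11 × 221/197 = 224.49 V.
I_load = 224.49/26.3 = 8.5357 A, so P_out = 224.49 × 8.5357 = 1916.2 W.
All ideal ⇒ P_in = P_out, so I_supply = 1916.2/220 = 8.71 A.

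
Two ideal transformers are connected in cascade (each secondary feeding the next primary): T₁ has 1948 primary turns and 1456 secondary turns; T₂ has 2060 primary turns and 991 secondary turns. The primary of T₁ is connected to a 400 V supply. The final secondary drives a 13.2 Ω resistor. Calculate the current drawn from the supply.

After T₁: V = 400.00 × 1456/1948 = 298.97 V.
After T₂: V = 298.97 × 991/2060 = 143.83 V.
I_load = 143.83/13.2 = 10.896 A, so P_out = 143.83 × 10.896 = 1567.1 W.
All ideal ⇒ P_in = P_out, so I_supply = 1567.1/400 = 3.92 A.

I_supply ≈ 3.92 A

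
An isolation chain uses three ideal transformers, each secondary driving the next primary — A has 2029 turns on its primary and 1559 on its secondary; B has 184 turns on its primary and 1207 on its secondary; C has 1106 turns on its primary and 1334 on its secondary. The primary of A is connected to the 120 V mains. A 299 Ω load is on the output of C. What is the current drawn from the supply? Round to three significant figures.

After A: V = 120.00 × 1559/2029 = 92.203 V.
After B: V = 92.203 × 1207/184 = 604.83 V.
After C: V = 604.83 × 1334/1106 = 729.52 V.
I_load = 729.52/299 = 2.4399 A, so P_out = 729.52 × 2.4399 = 1779.9 W.
All ideal ⇒ P_in = P_out, so I_supply = 1779.9/120 = 14.8 A.

I_supply ≈ 14.8 A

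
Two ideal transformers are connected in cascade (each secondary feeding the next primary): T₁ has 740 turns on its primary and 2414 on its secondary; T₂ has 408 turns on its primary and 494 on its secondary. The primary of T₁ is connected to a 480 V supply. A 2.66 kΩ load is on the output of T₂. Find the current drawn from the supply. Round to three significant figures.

Secondary of T₁: V = 480.00 × 2414/740 = 1565.8 V.
Secondary of T₂: V = 1565.8 × 494/408 = 1895.9 V.
I_load = 1895.9/2660 = 0.71274 A, so P_out = 1895.9 × 0.71274 = 1351.3 W.
All ideal ⇒ P_in = P_out, so I_supply = 1351.3/480 = 2.82 A.

I_supply ≈ 2.82 A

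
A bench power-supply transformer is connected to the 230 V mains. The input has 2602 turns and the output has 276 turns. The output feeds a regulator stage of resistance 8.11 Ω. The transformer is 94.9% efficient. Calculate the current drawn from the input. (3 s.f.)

I_in ≈ 0.336 A

V_out = 230 × 276/2602 = 24.397 V.
I_out = V_out/R = 24.397/8.11 = 3.0082 A.
P_out = V_out I_out = 24.397 × 3.0082 = 73.390 W.
P_in = P_out/η = 73.390/0.949 = 77.334 W.
I_in = P_in/V_in = 77.334/230 = 0.336 A.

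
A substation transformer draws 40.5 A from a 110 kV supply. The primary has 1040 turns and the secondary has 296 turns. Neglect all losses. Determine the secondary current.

I_s ≈ 142 A

I_s/I_p = N_p/N_s, so I_s = 40.5 × 1040/296 = 142 A.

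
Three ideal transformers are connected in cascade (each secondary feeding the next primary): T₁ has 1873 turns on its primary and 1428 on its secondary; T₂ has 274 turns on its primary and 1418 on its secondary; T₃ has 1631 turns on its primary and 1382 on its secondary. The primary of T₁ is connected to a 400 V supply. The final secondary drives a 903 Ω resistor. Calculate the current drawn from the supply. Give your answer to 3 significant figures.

I_supply ≈ 4.95 A

Secondary of T₁: V = 400.00 × 1428/1873 = 304.97 V.
Secondary of T₂: V = 304.97 × 1418/274 = 1578.3 V.
Secondary of T₃: V = 1578.3 × 1382/1631 = 1337.3 V.
I_load = 1337.3/903 = 1.4810 A, so P_out = 1337.3 × 1.4810 = 1980.5 W.
All ideal ⇒ P_in = P_out, so I_supply = 1980.5/400 = 4.95 A.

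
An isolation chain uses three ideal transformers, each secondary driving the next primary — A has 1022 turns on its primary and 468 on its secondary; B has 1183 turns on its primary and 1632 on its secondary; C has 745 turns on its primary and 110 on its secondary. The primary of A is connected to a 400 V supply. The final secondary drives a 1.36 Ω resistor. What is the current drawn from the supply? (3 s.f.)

After A: V = 400.00 × 468/1022 = 183.17 V.
After B: V = 183.17 × 1632/1183 = 252.69 V.
After C: V = 252.69 × 110/745 = 37.310 V.
I_load = 37.310/1.36 = 27.434 A, so P_out = 37.310 × 27.434 = 1023.6 W.
All ideal ⇒ P_in = P_out, so I_supply = 1023.6/400 = 2.56 A.

I_supply ≈ 2.56 A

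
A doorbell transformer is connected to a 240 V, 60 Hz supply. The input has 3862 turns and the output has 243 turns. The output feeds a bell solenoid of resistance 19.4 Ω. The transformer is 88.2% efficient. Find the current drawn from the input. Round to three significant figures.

I_in ≈ 0.0555 A

V_out = 240 × 243/3862 = 15.101 V.
I_out = V_out/R = 15.101/19.4 = 0.77840 A.
P_out = V_out I_out = 15.101 × 0.77840 = 11.755 W.
P_in = P_out/η = 11.755/0.882 = 13.327 W.
I_in = P_in/V_in = 13.327/240 = 0.0555 A.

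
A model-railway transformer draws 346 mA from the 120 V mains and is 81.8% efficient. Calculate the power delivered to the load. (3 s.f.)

P_out ≈ 34.0 W

P_in = V_p I_p = 120 × 0.346 = 41.520 W.
P_out = η P_in = 0.818 × 41.520 = 34.0 W.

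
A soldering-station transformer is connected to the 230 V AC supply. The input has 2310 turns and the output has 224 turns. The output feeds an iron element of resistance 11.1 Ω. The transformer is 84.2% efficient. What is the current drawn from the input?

V_out = 230 × 224/2310 = 22.303 V.
I_out = V_out/R = 22.303/11.1 = 2.0093 A.
P_out = V_out I_out = 22.303 × 2.0093 = 44.813 W.
P_in = P_out/η = 44.813/0.842 = 53.222 W.
I_in = P_in/V_in = 53.222/230 = 0.231 A.

I_in ≈ 0.231 A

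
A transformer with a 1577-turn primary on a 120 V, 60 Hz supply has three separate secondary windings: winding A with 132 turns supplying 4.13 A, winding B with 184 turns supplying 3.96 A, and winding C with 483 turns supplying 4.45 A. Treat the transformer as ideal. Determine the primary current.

V_A = 120 × 132/1577 = 10.044 V; V_B = 120 × 184/1577 = 14.001 V; V_C = 120 × 483/1577 = 36.753 V.
P_out = V_A I_A + V_B I_B + V_C I_C = 10.044×4.13 + 14.001×3.96 + 36.753×4.45 = 41.483 + 55.445 + 163.55 = 260.48 W.
Ideal ⇒ P_in = P_out, so I_p = P_out/V_p = 260.48/120 = 2.17 A.

I_p ≈ 2.17 A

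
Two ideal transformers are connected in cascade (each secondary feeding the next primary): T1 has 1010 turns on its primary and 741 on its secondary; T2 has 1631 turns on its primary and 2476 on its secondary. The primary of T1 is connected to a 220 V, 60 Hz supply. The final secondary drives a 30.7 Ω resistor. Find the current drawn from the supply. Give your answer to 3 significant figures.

I_supply ≈ 8.89 A

Secondary of T1: V = 220.00 × 741/1010 = 161.41 V.
Secondary of T2: V = 161.41 × 2476/1631 = 245.03 V.
I_load = 245.03/30.7 = 7.9814 A, so P_out = 245.03 × 7.9814 = 1955.7 W.
All ideal ⇒ P_in = P_out, so I_supply = 1955.7/220 = 8.89 A.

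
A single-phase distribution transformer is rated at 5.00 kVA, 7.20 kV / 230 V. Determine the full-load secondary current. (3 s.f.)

I_s = S/V_s = 5000/230 = 21.7 A.

I_s ≈ 21.7 A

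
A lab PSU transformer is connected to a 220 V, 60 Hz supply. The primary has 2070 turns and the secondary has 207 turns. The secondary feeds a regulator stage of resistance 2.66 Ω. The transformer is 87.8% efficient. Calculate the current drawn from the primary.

I_p ≈ 0.942 A

V_s = 220 × 207/2070 = 22.000 V.
I_s = V_s/R = 22.000/2.66 = 8.2707 A.
P_out = V_s I_s = 22.000 × 8.2707 = 181.95 W.
P_in = P_out/η = 181.95/0.878 = 207.24 W.
I_p = P_in/V_p = 207.24/220 = 0.942 A.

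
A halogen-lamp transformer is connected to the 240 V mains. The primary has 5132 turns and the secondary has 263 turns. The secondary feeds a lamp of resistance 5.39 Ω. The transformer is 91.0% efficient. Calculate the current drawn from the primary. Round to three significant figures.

I_p ≈ 0.129 A

V_s = 240 × 263/5132 = 12.299 V.
I_s = V_s/R = 12.299/5.39 = 2.2819 A.
P_out = V_s I_s = 12.299 × 2.2819 = 28.065 W.
P_in = P_out/η = 28.065/0.910 = 30.841 W.
I_p = P_in/V_p = 30.841/240 = 0.129 A.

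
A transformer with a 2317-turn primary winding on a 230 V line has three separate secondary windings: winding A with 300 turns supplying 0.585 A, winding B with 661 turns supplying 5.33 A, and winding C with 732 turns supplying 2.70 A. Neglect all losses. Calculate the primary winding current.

I_p ≈ 2.45 A

V_A = 230 × 300/2317 = 29.780 V; V_B = 230 × 661/2317 = 65.615 V; V_C = 230 × 732/2317 = 72.663 V.
P_out = V_A I_A + V_B I_B + V_C I_C = 29.780×0.585 + 65.615×5.33 + 72.663×2.70 = 17.421 + 349.73 + 196.19 = 563.34 W.
Ideal ⇒ P_in = P_out, so I_p = P_out/V_p = 563.34/230 = 2.45 A.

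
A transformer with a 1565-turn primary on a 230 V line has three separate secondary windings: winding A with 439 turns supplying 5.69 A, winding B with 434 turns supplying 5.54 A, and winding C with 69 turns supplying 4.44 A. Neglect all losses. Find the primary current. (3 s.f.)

I_p ≈ 3.33 A

V_A = 230 × 439/1565 = 64.518 V; V_B = 230 × 434/1565 = 63.783 V; V_C = 230 × 69/1565 = 10.141 V.
P_out = V_A I_A + V_B I_B + V_C I_C = 64.518×5.69 + 63.783×5.54 + 10.141×4.44 = 367.10 + 353.36 + 45.024 = 765.49 W.
Ideal ⇒ P_in = P_out, so I_p = P_out/V_p = 765.49/230 = 3.33 A.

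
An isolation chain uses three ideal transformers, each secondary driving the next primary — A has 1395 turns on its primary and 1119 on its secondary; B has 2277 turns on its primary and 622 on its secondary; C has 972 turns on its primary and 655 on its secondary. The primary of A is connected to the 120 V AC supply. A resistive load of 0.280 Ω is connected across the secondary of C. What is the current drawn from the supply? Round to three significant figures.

I_supply ≈ 9.34 A

Secondary of A: V = 120.00 × 1119/1395 = 96.258 V.
Secondary of B: V = 96.258 × 622/2277 = 26.294 V.
Secondary of C: V = 26.294 × 655/972 = 17.719 V.
I_load = 17.719/0.280 = 63.282 A, so P_out = 17.719 × 63.282 = 1121.3 W.
All ideal ⇒ P_in = P_out, so I_supply = 1121.3/120 = 9.34 A.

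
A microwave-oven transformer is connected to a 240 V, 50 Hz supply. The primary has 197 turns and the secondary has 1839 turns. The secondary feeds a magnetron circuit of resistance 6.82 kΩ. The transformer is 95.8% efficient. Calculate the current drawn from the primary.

I_p ≈ 3.20 A

V_s = 240 × 1839/197 = 2240.4 V.
I_s = V_s/R = 2240.4/6820 = 0.32851 A.
P_out = V_s I_s = 2240.4 × 0.32851 = 735.99 W.
P_in = P_out/η = 735.99/0.958 = 768.25 W.
I_p = P_in/V_p = 768.25/240 = 3.20 A.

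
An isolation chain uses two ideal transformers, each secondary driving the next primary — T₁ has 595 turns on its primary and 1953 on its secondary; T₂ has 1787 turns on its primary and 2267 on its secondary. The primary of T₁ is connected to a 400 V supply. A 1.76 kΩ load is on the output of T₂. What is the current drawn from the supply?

I_supply ≈ 3.94 A

After T₁: V = 400.00 × 1953/595 = 1312.9 V.
After T₂: V = 1312.9 × 2267/1787 = 1665.6 V.
I_load = 1665.6/1760 = 0.94637 A, so P_out = 1665.6 × 0.94637 = 1576.3 W.
All ideal ⇒ P_in = P_out, so I_supply = 1576.3/400 = 3.94 A.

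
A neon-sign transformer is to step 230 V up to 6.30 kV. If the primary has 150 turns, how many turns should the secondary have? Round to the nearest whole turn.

N_s = 4109 turns

N_s/N_p = V_s/V_p, so N_s = 150 × 6300/230 = 4108.7 ≈ 4109 turns.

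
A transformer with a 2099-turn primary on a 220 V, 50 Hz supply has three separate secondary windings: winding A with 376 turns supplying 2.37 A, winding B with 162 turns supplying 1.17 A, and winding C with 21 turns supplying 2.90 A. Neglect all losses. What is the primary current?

V_A = 220 × 376/2099 = 39.409 V; V_B = 220 × 162/2099 = 16.980 V; V_C = 220 × 21/2099 = 2.2010 V.
P_out = V_A I_A + V_B I_B + V_C I_C = 39.409×2.37 + 16.980×1.17 + 2.2010×2.90 = 93.400 + 19.866 + 6.3830 = 119.65 W.
Ideal ⇒ P_in = P_out, so I_p = P_out/V_p = 119.65/220 = 0.544 A.

I_p ≈ 0.544 A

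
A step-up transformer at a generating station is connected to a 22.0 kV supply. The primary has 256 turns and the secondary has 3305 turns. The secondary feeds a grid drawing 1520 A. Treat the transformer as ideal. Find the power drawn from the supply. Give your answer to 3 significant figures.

P ≈ 4.32×10^8 W

I_p = I_s × N_s/N_p = 1520 × 3305/256 = 19623 A.
P = V_p I_p = 22000 × 19623 = 4.32×10^8 W.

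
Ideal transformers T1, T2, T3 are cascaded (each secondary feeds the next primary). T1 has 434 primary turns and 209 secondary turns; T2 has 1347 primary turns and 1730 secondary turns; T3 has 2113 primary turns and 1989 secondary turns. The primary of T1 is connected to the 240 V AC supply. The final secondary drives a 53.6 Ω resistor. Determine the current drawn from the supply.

I_supply ≈ 1.52 A

Secondary of T1: V = 240.00 × 209/434 = 115.58 V.
Secondary of T2: V = 115.58 × 1730/1347 = 148.44 V.
Secondary of T3: V = 148.44 × 1989/2113 = 139.73 V.
I_load = 139.73/53.6 = 2.6069 A, so P_out = 139.73 × 2.6069 = 364.25 W.
All ideal ⇒ P_in = P_out, so I_supply = 364.25/240 = 1.52 A.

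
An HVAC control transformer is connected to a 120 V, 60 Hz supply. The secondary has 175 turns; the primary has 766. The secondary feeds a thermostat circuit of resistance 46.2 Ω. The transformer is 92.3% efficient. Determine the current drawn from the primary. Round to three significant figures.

V_s = 120 × 175/766 = 27.415 V.
I_s = V_s/R = 27.415/46.2 = 0.59340 A.
P_out = V_s I_s = 27.415 × 0.59340 = 16.268 W.
P_in = P_out/η = 16.268/0.923 = 17.625 W.
I_p = P_in/V_p = 17.625/120 = 0.147 A.

I_p ≈ 0.147 A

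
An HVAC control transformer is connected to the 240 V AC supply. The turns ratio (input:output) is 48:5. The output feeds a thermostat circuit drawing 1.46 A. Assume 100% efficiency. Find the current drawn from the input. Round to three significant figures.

I_in ≈ 0.152 A

For an ideal transformer I_in N_in = I_out N_out, so I_in = 1.46 × 5/48 = 0.152 A.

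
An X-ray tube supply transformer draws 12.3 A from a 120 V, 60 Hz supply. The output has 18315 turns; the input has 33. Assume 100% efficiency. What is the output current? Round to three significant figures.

I_out/I_in = N_in/N_out, so I_out = 12.3 × 33/18315 = 0.0222 A.

I_out ≈ 0.0222 A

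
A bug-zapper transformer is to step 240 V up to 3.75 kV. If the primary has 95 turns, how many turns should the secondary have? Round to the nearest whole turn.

N_s = 1484 turns

N_s/N_p = V_s/V_p, so N_s = 95 × 3750/240 = 1484.4 ≈ 1484 turns.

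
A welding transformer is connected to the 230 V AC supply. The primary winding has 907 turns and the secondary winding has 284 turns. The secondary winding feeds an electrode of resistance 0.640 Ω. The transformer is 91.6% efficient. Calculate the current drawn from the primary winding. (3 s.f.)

V_s = 230 × 284/907 = 72.018 V.
I_s = V_s/R = 72.018/0.640 = 112.53 A.
P_out = V_s I_s = 72.018 × 112.53 = 8104.0 W.
P_in = P_out/η = 8104.0/0.916 = 8847.1 W.
I_p = P_in/V_p = 8847.1/230 = 38.5 A.

I_p ≈ 38.5 A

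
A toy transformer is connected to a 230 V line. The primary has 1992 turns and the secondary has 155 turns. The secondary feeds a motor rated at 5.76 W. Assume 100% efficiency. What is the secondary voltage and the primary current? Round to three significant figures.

V_s ≈ 17.9 V, I_p ≈ 0.0250 A

V_s = V_p × N_s/N_p = 230 × 155/1992 = 17.897 V.
I_s = P/V_s = 5.76/17.897 = 0.32185 A.
I_p = I_s × N_s/N_p = 0.32185 × 155/1992 = 0.0250 A.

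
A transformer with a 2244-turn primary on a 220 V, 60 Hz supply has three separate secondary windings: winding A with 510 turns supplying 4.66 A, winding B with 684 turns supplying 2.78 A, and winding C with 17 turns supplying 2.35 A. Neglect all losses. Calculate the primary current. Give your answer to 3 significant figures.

V_A = 220 × 510/2244 = 50.000 V; V_B = 220 × 684/2244 = 67.059 V; V_C = 220 × 17/2244 = 1.6667 V.
P_out = V_A I_A + V_B I_B + V_C I_C = 50.000×4.66 + 67.059×2.78 + 1.6667×2.35 = 233.00 + 186.42 + 3.9167 = 423.34 W.
Ideal ⇒ P_in = P_out, so I_p = P_out/V_p = 423.34/220 = 1.92 A.

I_p ≈ 1.92 A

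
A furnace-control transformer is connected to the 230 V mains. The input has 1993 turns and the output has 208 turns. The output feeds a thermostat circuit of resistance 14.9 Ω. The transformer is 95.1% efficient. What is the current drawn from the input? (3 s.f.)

I_in ≈ 0.177 A

V_out = 230 × 208/1993 = 24.004 V.
I_out = V_out/R = 24.004/14.9 = 1.6110 A.
P_out = V_out I_out = 24.004 × 1.6110 = 38.671 W.
P_in = P_out/η = 38.671/0.951 = 40.663 W.
I_in = P_in/V_in = 40.663/230 = 0.177 A.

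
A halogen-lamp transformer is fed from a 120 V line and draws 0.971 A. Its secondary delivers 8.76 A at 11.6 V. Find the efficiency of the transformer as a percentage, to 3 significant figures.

η ≈ 87.2%

P_in = 120 × 0.971 = 116.520 W.
P_out = 11.6 × 8.76 = 101.616 W.
η = P_out/P_in = 101.616/116.520 = 0.872.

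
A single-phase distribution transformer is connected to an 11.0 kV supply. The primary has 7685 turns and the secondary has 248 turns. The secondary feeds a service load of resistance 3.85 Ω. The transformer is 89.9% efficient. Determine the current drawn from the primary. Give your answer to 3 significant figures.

I_p ≈ 3.31 A

V_s = 11000 × 248/7685 = 354.98 V.
I_s = V_s/R = 354.98/3.85 = 92.202 A.
P_out = V_s I_s = 354.98 × 92.202 = 32730 W.
P_in = P_out/η = 32730/0.899 = 36407 W.
I_p = P_in/V_p = 36407/11000 = 3.31 A.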